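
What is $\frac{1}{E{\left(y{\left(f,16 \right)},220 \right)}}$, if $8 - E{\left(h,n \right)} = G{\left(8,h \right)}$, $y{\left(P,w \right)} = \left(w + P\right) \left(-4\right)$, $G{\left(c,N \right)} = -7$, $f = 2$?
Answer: $\frac{1}{15} \approx 0.066667$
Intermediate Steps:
$y{\left(P,w \right)} = - 4 P - 4 w$ ($y{\left(P,w \right)} = \left(P + w\right) \left(-4\right) = - 4 P - 4 w$)
$E{\left(h,n \right)} = 15$ ($E{\left(h,n \right)} = 8 - -7 = 8 + 7 = 15$)
$\frac{1}{E{\left(y{\left(f,16 \right)},220 \right)}} = \frac{1}{15}$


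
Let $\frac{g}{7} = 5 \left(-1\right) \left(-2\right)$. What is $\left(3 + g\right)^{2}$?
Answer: $5329$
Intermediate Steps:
$g = 70$ ($g = 7 \cdot 5 \left(-1\right) \left(-2\right) = 7 \left(\left(-5\right) \left(-2\right)\right) = 7 \cdot 10 = 70$)
$\left(3 + g\right)^{2} = \left(3 + 70\right)^{2} = 73^{2} = 5329$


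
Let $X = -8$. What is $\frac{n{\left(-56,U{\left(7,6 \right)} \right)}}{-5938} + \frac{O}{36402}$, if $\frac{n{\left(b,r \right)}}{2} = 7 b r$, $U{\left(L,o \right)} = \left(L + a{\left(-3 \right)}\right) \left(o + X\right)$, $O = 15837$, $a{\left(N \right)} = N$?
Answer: $- \frac{22378873}{36025846} \approx -0.62119$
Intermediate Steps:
$U{\left(L,o \right)} = \left(-8 + o\right) \left(-3 + L\right)$ ($U{\left(L,o \right)} = \left(L - 3\right) \left(o - 8\right) = \left(-3 + L\right) \left(-8 + o\right) = \left(-8 + o\right) \left(-3 + L\right)$)
$n{\left(b,r \right)} = 14 b r$ ($n{\left(b,r \right)} = 2 \cdot 7 b r = 14 b r$)
$\frac{n{\left(-56,U{\left(7,6 \right)} \right)}}{-5938} + \frac{O}{36402} = \frac{14 \left(-56\right) \left(24 - 56 - 18 + 7 \cdot 6\right)}{-5938} + \frac{15837}{36402} = 14 \left(-56\right) \left(24 - 56 - 18 + 42\right) \left(- \frac{1}{5938}\right) + 15837 \cdot \frac{1}{36402} = 14 \left(-56\right) \left(-8\right) \left(- \frac{1}{5938}\right) + \frac{5279}{12134} = 6272 \left(- \frac{1}{5938}\right) + \frac{5279}{12134} = - \frac{3136}{2969} + \frac{5279}{12134} = - \frac{22378873}{36025846}$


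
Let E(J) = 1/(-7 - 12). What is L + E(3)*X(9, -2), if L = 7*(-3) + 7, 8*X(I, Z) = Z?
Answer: -1063/76 ≈ -13.987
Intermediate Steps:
X(I, Z) = Z/8
E(J) = -1/19 (E(J) = 1/(-19) = -1/19)
L = -14 (L = -21 + 7 = -14)
L + E(3)*X(9, -2) = -14 - (-2)/152 = -14 - 1/19*(-¼) = -14 + 1/76 = -1063/76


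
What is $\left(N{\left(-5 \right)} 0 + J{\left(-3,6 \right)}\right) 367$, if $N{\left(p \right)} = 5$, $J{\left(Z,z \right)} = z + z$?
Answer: $4404$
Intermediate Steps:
$J{\left(Z,z \right)} = 2 z$
$\left(N{\left(-5 \right)} 0 + J{\left(-3,6 \right)}\right) 367 = \left(5 \cdot 0 + 2 \cdot 6\right) 367 = \left(0 + 12\right) 367 = 12 \cdot 367 = 4404$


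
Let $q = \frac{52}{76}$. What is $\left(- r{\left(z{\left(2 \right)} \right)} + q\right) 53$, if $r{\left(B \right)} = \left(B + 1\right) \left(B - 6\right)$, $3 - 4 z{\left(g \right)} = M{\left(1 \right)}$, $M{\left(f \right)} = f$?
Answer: $\frac{35987}{76} \approx 473.51$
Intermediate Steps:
$z{\left(g \right)} = \frac{1}{2}$ ($z{\left(g \right)} = \frac{3}{4} - \frac{1}{4} = \frac{1}{2}$)
$q = \frac{13}{19}$ ($q = 52 \cdot \frac{1}{76} = \frac{13}{19} \approx 0.68421$)
$r{\left(B \right)} = \left(1 + B\right) \left(-6 + B\right)$
$\left(- r{\left(z{\left(2 \right)} \right)} + q\right) 53 = \left(- (-6 + \left(\frac{1}{2}\right)^{2} - \frac{5}{2}) + \frac{13}{19}\right) 53 = \left(- (-6 + \frac{1}{4} - \frac{5}{2}) + \frac{13}{19}\right) 53 = \left(\left(-1\right) \left(- \frac{33}{4}\right) + \frac{13}{19}\right) 53 = \left(\frac{33}{4} + \frac{13}{19}\right) 53 = \frac{679}{76} \cdot 53 = \frac{35987}{76}$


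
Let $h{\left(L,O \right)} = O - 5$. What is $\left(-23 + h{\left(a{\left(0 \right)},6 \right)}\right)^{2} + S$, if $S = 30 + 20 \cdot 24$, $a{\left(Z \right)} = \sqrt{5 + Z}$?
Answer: $994$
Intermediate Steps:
$h{\left(L,O \right)} = -5 + O$ ($h{\left(L,O \right)} = O - 5 = -5 + O$)
$S = 510$ ($S = 30 + 480 = 510$)
$\left(-23 + h{\left(a{\left(0 \right)},6 \right)}\right)^{2} + S = \left(-23 + \left(-5 + 6\right)\right)^{2} + 510 = \left(-23 + 1\right)^{2} + 510 = \left(-22\right)^{2} + 510 = 484 + 510 = 994$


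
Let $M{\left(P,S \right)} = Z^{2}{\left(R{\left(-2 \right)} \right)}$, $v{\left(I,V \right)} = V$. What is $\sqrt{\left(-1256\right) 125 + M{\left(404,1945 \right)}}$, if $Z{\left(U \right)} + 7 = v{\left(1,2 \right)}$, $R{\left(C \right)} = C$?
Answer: $5 i \sqrt{6279} \approx 396.2 i$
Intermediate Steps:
$Z{\left(U \right)} = -5$ ($Z{\left(U \right)} = -7 + 2 = -5$)
$M{\left(P,S \right)} = 25$ ($M{\left(P,S \right)} = \left(-5\right)^{2} = 25$)
$\sqrt{\left(-1256\right) 125 + M{\left(404,1945 \right)}} = \sqrt{\left(-1256\right) 125 + 25} = \sqrt{-157000 + 25} = \sqrt{-156975} = 5 i \sqrt{6279}$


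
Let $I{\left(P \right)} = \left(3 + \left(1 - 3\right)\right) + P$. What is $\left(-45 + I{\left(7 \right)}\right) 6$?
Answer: $-222$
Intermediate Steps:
$I{\left(P \right)} = 1 + P$ ($I{\left(P \right)} = \left(3 - 2\right) + P = 1 + P$)
$\left(-45 + I{\left(7 \right)}\right) 6 = \left(-45 + \left(1 + 7\right)\right) 6 = \left(-45 + 8\right) 6 = \left(-37\right) 6 = -222$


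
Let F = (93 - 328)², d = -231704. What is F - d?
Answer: 286929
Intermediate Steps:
F = 55225 (F = (-235)² = 55225)
F - d = 55225 - 1*(-231704) = 55225 + 231704 = 286929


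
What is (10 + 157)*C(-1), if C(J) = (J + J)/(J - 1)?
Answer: 167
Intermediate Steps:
C(J) = 2*J/(-1 + J) (C(J) = (2*J)/(-1 + J) = 2*J/(-1 + J))
(10 + 157)*C(-1) = (10 + 157)*(2*(-1)/(-1 - 1)) = 167*(2*(-1)/(-2)) = 167*(2*(-1)*(-½)) = 167*1 = 167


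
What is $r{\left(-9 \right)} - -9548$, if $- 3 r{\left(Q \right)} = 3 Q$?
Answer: $9557$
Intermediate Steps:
$r{\left(Q \right)} = - Q$ ($r{\left(Q \right)} = - \frac{3 Q}{3} = - Q$)
$r{\left(-9 \right)} - -9548 = \left(-1\right) \left(-9\right) - -9548 = 9 + 9548 = 9557$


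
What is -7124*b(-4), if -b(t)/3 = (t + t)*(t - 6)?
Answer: 1709760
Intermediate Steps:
b(t) = -6*t*(-6 + t) (b(t) = -3*(t + t)*(t - 6) = -3*2*t*(-6 + t) = -6*t*(-6 + t))
-7124*b(-4) = -42744*(-4)*(6 - 1*(-4)) = -42744*(-4)*(6 + 4) = -42744*(-4)*10 = -7124*(-240) = 1709760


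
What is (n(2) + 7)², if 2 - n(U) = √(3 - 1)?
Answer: (9 - √2)² ≈ 57.544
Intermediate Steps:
n(U) = 2 - √2 (n(U) = 2 - √(3 - 1) = 2 - √2)
(n(2) + 7)² = ((2 - √2) + 7)² = (9 - √2)²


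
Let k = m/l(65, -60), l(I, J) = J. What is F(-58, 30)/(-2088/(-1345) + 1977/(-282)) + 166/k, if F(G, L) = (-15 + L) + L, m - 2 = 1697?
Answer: -16539432330/1172451017 ≈ -14.107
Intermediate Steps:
m = 1699 (m = 2 + 1697 = 1699)
F(G, L) = -15 + 2*L
k = -1699/60 (k = 1699/(-60) = 1699*(-1/60) = -1699/60 ≈ -28.317)
F(-58, 30)/(-2088/(-1345) + 1977/(-282)) + 166/k = (-15 + 2*30)/(-2088/(-1345) + 1977/(-282)) + 166/(-1699/60) = (-15 + 60)/(-2088*(-1/1345) + 1977*(-1/282)) + 166*(-60/1699) = 45/(2088/1345 - 659/94) - 9960/1699 = 45/(-690083/126430) - 9960/1699 = 45*(-126430/690083) - 9960/1699 = -5689350/690083 - 9960/1699 = -16539432330/1172451017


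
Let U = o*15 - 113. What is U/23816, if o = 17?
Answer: 71/11908 ≈ 0.0059624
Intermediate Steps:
U = 142 (U = 17*15 - 113 = 255 - 113 = 142)
U/23816 = 142/23816 = 142*(1/23816) = 71/11908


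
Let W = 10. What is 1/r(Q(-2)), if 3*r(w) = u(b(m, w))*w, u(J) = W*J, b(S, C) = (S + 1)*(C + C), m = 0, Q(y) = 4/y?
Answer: 3/80 ≈ 0.037500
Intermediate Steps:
b(S, C) = 2*C*(1 + S) (b(S, C) = (1 + S)*(2*C) = 2*C*(1 + S))
u(J) = 10*J
r(w) = 20*w²/3 (r(w) = ((10*(2*w*(1 + 0)))*w)/3 = ((10*(2*w*1))*w)/3 = ((10*(2*w))*w)/3 = ((20*w)*w)/3 = (20*w²)/3 = 20*w²/3)
1/r(Q(-2)) = 1/(20*(4/(-2))²/3) = 1/(20*(4*(-½))²/3) = 1/((20/3)*(-2)²) = 1/((20/3)*4) = 1/(80/3) = 3/80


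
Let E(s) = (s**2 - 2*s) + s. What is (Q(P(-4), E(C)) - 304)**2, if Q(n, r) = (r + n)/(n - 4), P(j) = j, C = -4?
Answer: 93636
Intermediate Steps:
E(s) = s**2 - s
Q(n, r) = (n + r)/(-4 + n)
(Q(P(-4), E(C)) - 304)**2 = ((-4 - 4*(-1 - 4))/(-4 - 4) - 304)**2 = ((-4 - 4*(-5))/(-8) - 304)**2 = (-(-4 + 20)/8 - 304)**2 = (-1/8*16 - 304)**2 = (-2 - 304)**2 = (-306)**2 = 93636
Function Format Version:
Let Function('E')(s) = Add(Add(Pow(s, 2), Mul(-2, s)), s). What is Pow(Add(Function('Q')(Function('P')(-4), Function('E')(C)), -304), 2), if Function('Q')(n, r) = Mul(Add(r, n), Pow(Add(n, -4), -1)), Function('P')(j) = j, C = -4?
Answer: 93636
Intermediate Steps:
Function('E')(s) = Add(Pow(s, 2), Mul(-1, s))
Function('Q')(n, r) = Mul(Pow(Add(-4, n), -1), Add(n, r)) (Function('Q')(n, r) = Mul(Add(n, r), Pow(Add(-4, n), -1)) = Mul(Pow(Add(-4, n), -1), Add(n, r)))
Pow(Add(Function('Q')(Function('P')(-4), Function('E')(C)), -304), 2) = Pow(Add(Mul(Pow(Add(-4, -4), -1), Add(-4, Mul(-4, Add(-1, -4)))), -304), 2) = Pow(Add(Mul(Pow(-8, -1), Add(-4, Mul(-4, -5))), -304), 2) = Pow(Add(Mul(Rational(-1, 8), Add(-4, 20)), -304), 2) = Pow(Add(Mul(Rational(-1, 8), 16), -304), 2) = Pow(Add(-2, -304), 2) = Pow(-306, 2) = 93636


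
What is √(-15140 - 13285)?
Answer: 5*I*√1137 ≈ 168.6*I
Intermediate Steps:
√(-15140 - 13285) = √(-28425) = 5*I*√1137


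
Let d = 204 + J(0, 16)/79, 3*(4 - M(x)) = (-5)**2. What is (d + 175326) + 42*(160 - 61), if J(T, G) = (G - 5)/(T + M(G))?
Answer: 184539543/1027 ≈ 1.7969e+5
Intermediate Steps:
M(x) = -13/3 (M(x) = 4 - 1/3*(-5)**2 = 4 - 1/3*25 = 4 - 25/3 = -13/3)
J(T, G) = (-5 + G)/(-13/3 + T) (J(T, G) = (G - 5)/(T - 13/3) = (-5 + G)/(-13/3 + T))
d = 209475/1027 (d = 204 + (3*(-5 + 16)/(-13 + 3*0))/79 = 204 + (3*11/(-13 + 0))/79 = 204 + (3*11/(-13))/79 = 204 + (3*(-1/13)*11)/79 = 204 + (1/79)*(-33/13) = 204 - 33/1027 = 209475/1027 ≈ 203.97)
(d + 175326) + 42*(160 - 61) = (209475/1027 + 175326) + 42*(160 - 61) = 180269277/1027 + 42*99 = 180269277/1027 + 4158 = 184539543/1027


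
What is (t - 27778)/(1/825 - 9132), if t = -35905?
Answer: 52538475/7533899 ≈ 6.9736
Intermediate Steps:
(t - 27778)/(1/825 - 9132) = (-35905 - 27778)/(1/825 - 9132) = -63683/(1/825 - 9132) = -63683/(-7533899/825) = -63683*(-825/7533899) = 52538475/7533899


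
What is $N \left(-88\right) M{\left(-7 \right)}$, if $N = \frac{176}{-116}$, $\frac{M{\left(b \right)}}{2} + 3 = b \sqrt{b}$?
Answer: $- \frac{23232}{29} - \frac{54208 i \sqrt{7}}{29} \approx -801.1 - 4945.5 i$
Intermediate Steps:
$M{\left(b \right)} = -6 + 2 b^{\frac{3}{2}}$ ($M{\left(b \right)} = -6 + 2 b \sqrt{b} = -6 + 2 b^{\frac{3}{2}}$)
$N = - \frac{44}{29}$ ($N = 176 \left(- \frac{1}{116}\right) = - \frac{44}{29} \approx -1.5172$)
$N \left(-88\right) M{\left(-7 \right)} = \left(- \frac{44}{29}\right) \left(-88\right) \left(-6 + 2 \left(-7\right)^{\frac{3}{2}}\right) = \frac{3872 \left(-6 + 2 \left(- 7 i \sqrt{7}\right)\right)}{29} = \frac{3872 \left(-6 - 14 i \sqrt{7}\right)}{29} = - \frac{23232}{29} - \frac{54208 i \sqrt{7}}{29}$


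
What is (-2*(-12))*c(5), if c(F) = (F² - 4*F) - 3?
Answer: 48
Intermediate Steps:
c(F) = -3 + F² - 4*F
(-2*(-12))*c(5) = (-2*(-12))*(-3 + 5² - 4*5) = 24*(-3 + 25 - 20) = 24*2 = 48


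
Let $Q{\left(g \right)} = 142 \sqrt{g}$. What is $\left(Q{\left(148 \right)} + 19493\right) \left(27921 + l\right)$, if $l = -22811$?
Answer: $99609230 + 1451240 \sqrt{37} \approx 1.0844 \cdot 10^{8}$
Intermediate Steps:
$\left(Q{\left(148 \right)} + 19493\right) \left(27921 + l\right) = \left(142 \sqrt{148} + 19493\right) \left(27921 - 22811\right) = \left(142 \cdot 2 \sqrt{37} + 19493\right) 5110 = \left(284 \sqrt{37} + 19493\right) 5110 = \left(19493 + 284 \sqrt{37}\right) 5110 = 99609230 + 1451240 \sqrt{37}$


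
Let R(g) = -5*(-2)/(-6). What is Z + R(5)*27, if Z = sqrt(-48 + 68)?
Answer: -45 + 2*sqrt(5) ≈ -40.528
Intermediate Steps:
R(g) = -5/3 (R(g) = 10*(-1/6) = -5/3)
Z = 2*sqrt(5) (Z = sqrt(20) = 2*sqrt(5) ≈ 4.4721)
Z + R(5)*27 = 2*sqrt(5) - 5/3*27 = 2*sqrt(5) - 45 = -45 + 2*sqrt(5)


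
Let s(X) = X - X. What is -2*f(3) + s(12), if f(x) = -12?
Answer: 24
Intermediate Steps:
s(X) = 0
-2*f(3) + s(12) = -2*(-12) + 0 = 24 + 0 = 24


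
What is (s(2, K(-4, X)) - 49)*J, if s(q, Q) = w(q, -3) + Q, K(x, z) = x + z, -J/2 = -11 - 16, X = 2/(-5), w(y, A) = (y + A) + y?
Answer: -14148/5 ≈ -2829.6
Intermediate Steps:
w(y, A) = A + 2*y (w(y, A) = (A + y) + y = A + 2*y)
X = -⅖ (X = 2*(-⅕) = -⅖ ≈ -0.40000)
J = 54 (J = -2*(-11 - 16) = -2*(-27) = 54)
s(q, Q) = -3 + Q + 2*q (s(q, Q) = (-3 + 2*q) + Q = -3 + Q + 2*q)
(s(2, K(-4, X)) - 49)*J = ((-3 + (-4 - ⅖) + 2*2) - 49)*54 = ((-3 - 22/5 + 4) - 49)*54 = (-17/5 - 49)*54 = -262/5*54 = -14148/5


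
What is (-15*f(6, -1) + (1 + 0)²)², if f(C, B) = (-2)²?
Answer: 3481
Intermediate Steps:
f(C, B) = 4
(-15*f(6, -1) + (1 + 0)²)² = (-15*4 + (1 + 0)²)² = (-60 + 1²)² = (-60 + 1)² = (-59)² = 3481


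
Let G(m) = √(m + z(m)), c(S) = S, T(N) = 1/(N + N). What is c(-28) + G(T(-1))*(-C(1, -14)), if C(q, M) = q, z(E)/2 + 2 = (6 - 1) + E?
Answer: -28 - 3*√2/2 ≈ -30.121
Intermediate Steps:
T(N) = 1/(2*N)
z(E) = 6 + 2*E (z(E) = -4 + 2*((6 - 1) + E) = -4 + 2*(5 + E) = -4 + (10 + 2*E) = 6 + 2*E)
G(m) = √(6 + 3*m) (G(m) = √(m + (6 + 2*m)) = √(6 + 3*m))
c(-28) + G(T(-1))*(-C(1, -14)) = -28 + √(6 + 3*((½)/(-1)))*(-1*1) = -28 + √(6 + 3*((½)*(-1)))*(-1) = -28 + √(6 + 3*(-½))*(-1) = -28 + √(6 - 3/2)*(-1) = -28 + √(9/2)*(-1) = -28 + (3*√2/2)*(-1) = -28 - 3*√2/2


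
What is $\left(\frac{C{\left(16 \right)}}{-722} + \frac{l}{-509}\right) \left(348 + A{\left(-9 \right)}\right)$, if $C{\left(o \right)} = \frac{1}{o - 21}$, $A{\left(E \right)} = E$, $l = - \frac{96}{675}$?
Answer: $\frac{5199017}{27562350} \approx 0.18863$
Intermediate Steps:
$l = - \frac{32}{225}$ ($l = \left(-96\right) \frac{1}{675} = - \frac{32}{225} \approx -0.14222$)
$C{\left(o \right)} = \frac{1}{-21 + o}$
$\left(\frac{C{\left(16 \right)}}{-722} + \frac{l}{-509}\right) \left(348 + A{\left(-9 \right)}\right) = \left(\frac{1}{\left(-21 + 16\right) \left(-722\right)} - \frac{32}{225 \left(-509\right)}\right) \left(348 - 9\right) = \left(\frac{1}{-5} \left(- \frac{1}{722}\right) - - \frac{32}{114525}\right) 339 = \left(\left(- \frac{1}{5}\right) \left(- \frac{1}{722}\right) + \frac{32}{114525}\right) 339 = \left(\frac{1}{3610} + \frac{32}{114525}\right) 339 = \frac{46009}{82687050} \cdot 339 = \frac{5199017}{27562350}$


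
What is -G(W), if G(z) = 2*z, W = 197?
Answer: -394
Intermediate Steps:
-G(W) = -2*197 = -1*394 = -394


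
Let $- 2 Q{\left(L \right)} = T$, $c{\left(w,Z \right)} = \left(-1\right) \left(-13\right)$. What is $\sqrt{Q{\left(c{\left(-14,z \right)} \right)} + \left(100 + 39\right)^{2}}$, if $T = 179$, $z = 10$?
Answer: $\frac{\sqrt{76926}}{2} \approx 138.68$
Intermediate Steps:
$c{\left(w,Z \right)} = 13$
$Q{\left(L \right)} = - \frac{179}{2}$ ($Q{\left(L \right)} = \left(- \frac{1}{2}\right) 179 = - \frac{179}{2}$)
$\sqrt{Q{\left(c{\left(-14,z \right)} \right)} + \left(100 + 39\right)^{2}} = \sqrt{- \frac{179}{2} + \left(100 + 39\right)^{2}} = \sqrt{- \frac{179}{2} + 139^{2}} = \sqrt{- \frac{179}{2} + 19321} = \sqrt{\frac{38463}{2}} = \frac{\sqrt{76926}}{2}$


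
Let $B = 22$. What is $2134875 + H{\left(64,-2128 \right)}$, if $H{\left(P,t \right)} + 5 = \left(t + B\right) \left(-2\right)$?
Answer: $2139082$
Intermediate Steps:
$H{\left(P,t \right)} = -49 - 2 t$ ($H{\left(P,t \right)} = -5 + \left(t + 22\right) \left(-2\right) = -5 + \left(22 + t\right) \left(-2\right) = -5 - \left(44 + 2 t\right) = -49 - 2 t$)
$2134875 + H{\left(64,-2128 \right)} = 2134875 - -4207 = 2134875 + \left(-49 + 4256\right) = 2134875 + 4207 = 2139082$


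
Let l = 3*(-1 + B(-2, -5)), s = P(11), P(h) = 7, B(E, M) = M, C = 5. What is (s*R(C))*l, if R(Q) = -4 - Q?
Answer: 1134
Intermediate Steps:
s = 7
l = -18 (l = 3*(-1 - 5) = 3*(-6) = -18)
(s*R(C))*l = (7*(-4 - 1*5))*(-18) = (7*(-4 - 5))*(-18) = (7*(-9))*(-18) = -63*(-18) = 1134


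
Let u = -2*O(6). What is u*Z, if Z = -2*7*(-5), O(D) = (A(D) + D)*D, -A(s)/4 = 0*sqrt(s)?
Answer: -5040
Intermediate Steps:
A(s) = 0 (A(s) = -0*sqrt(s) = -4*0 = 0)
O(D) = D**2 (O(D) = (0 + D)*D = D*D = D**2)
Z = 70 (Z = -14*(-5) = 70)
u = -72 (u = -2*6**2 = -2*36 = -72)
u*Z = -72*70 = -5040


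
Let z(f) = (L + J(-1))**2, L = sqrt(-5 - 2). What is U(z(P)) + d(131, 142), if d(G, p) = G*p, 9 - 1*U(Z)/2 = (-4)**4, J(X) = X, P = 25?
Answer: 18108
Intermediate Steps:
L = I*sqrt(7) (L = sqrt(-7) = I*sqrt(7) ≈ 2.6458*I)
z(f) = (-1 + I*sqrt(7))**2 (z(f) = (I*sqrt(7) - 1)**2 = (-1 + I*sqrt(7))**2)
U(Z) = -494 (U(Z) = 18 - 2*(-4)**4 = 18 - 2*256 = 18 - 512 = -494)
U(z(P)) + d(131, 142) = -494 + 131*142 = -494 + 18602 = 18108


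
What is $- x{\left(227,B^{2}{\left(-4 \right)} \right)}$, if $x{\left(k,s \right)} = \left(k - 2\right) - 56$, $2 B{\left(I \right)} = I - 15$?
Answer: $-169$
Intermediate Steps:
$B{\left(I \right)} = - \frac{15}{2} + \frac{I}{2}$ ($B{\left(I \right)} = \frac{I - 15}{2} = \frac{-15 + I}{2} = - \frac{15}{2} + \frac{I}{2}$)
$x{\left(k,s \right)} = -58 + k$ ($x{\left(k,s \right)} = \left(-2 + k\right) - 56 = -58 + k$)
$- x{\left(227,B^{2}{\left(-4 \right)} \right)} = - (-58 + 227) = \left(-1\right) 169 = -169$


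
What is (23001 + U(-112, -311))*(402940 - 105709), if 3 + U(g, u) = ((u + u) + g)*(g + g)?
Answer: 55705250634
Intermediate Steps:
U(g, u) = -3 + 2*g*(g + 2*u) (U(g, u) = -3 + ((u + u) + g)*(g + g) = -3 + (2*u + g)*(2*g) = -3 + (g + 2*u)*(2*g) = -3 + 2*g*(g + 2*u))
(23001 + U(-112, -311))*(402940 - 105709) = (23001 + (-3 + 2*(-112)² + 4*(-112)*(-311)))*(402940 - 105709) = (23001 + (-3 + 2*12544 + 139328))*297231 = (23001 + (-3 + 25088 + 139328))*297231 = (23001 + 164413)*297231 = 187414*297231 = 55705250634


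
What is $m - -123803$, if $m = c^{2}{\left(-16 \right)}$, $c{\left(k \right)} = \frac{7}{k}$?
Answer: $\frac{31693617}{256} \approx 1.238 \cdot 10^{5}$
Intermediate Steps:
$m = \frac{49}{256}$ ($m = \left(\frac{7}{-16}\right)^{2} = \left(7 \left(- \frac{1}{16}\right)\right)^{2} = \left(- \frac{7}{16}\right)^{2} = \frac{49}{256} \approx 0.19141$)
$m - -123803 = \frac{49}{256} - -123803 = \frac{49}{256} + 123803 = \frac{31693617}{256}$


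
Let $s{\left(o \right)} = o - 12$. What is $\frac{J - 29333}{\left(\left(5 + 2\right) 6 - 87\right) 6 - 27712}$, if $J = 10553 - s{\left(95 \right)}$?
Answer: $\frac{18863}{27982} \approx 0.67411$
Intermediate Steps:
$s{\left(o \right)} = -12 + o$ ($s{\left(o \right)} = o - 12 = -12 + o$)
$J = 10470$ ($J = 10553 - \left(-12 + 95\right) = 10553 - 83 = 10470$)
$\frac{J - 29333}{\left(\left(5 + 2\right) 6 - 87\right) 6 - 27712} = \frac{10470 - 29333}{\left(\left(5 + 2\right) 6 - 87\right) 6 - 27712} = - \frac{18863}{\left(7 \cdot 6 - 87\right) 6 - 27712} = - \frac{18863}{\left(42 - 87\right) 6 - 27712} = - \frac{18863}{\left(-45\right) 6 - 27712} = - \frac{18863}{-270 - 27712} = - \frac{18863}{-27982} = \left(-18863\right) \left(- \frac{1}{27982}\right) = \frac{18863}{27982}$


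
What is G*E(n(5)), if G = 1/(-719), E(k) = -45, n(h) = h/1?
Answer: 45/719 ≈ 0.062587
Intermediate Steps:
n(h) = h (n(h) = h*1 = h)
G = -1/719 ≈ -0.0013908
G*E(n(5)) = -1/719*(-45) = 45/719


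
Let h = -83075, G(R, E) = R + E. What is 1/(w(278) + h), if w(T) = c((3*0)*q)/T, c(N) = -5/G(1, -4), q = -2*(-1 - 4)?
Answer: -834/69284545 ≈ -1.2037e-5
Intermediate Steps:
q = 10 (q = -2*(-5) = 10)
G(R, E) = E + R
c(N) = 5/3 (c(N) = -5/(-4 + 1) = -5/(-3) = -5*(-⅓) = 5/3)
w(T) = 5/(3*T)
1/(w(278) + h) = 1/((5/3)/278 - 83075) = 1/((5/3)*(1/278) - 83075) = 1/(5/834 - 83075) = 1/(-69284545/834) = -834/69284545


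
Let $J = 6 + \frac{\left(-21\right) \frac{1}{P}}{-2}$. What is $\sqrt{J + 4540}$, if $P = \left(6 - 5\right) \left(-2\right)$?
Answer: $\frac{\sqrt{18163}}{2} \approx 67.385$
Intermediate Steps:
$P = -2$ ($P = 1 \left(-2\right) = -2$)
$J = \frac{3}{4}$ ($J = 6 + \frac{\left(-21\right) \frac{1}{-2}}{-2} = 6 - \frac{\left(-21\right) \left(- \frac{1}{2}\right)}{2} = 6 - \frac{21}{4} = \frac{3}{4} \approx 0.75$)
$\sqrt{J + 4540} = \sqrt{\frac{3}{4} + 4540} = \sqrt{\frac{18163}{4}} = \frac{\sqrt{18163}}{2}$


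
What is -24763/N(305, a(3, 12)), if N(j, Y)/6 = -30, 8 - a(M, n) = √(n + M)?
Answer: 24763/180 ≈ 137.57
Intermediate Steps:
a(M, n) = 8 - √(M + n) (a(M, n) = 8 - √(n + M) = 8 - √(M + n))
N(j, Y) = -180 (N(j, Y) = 6*(-30) = -180)
-24763/N(305, a(3, 12)) = -24763/(-180) = -24763*(-1/180) = 24763/180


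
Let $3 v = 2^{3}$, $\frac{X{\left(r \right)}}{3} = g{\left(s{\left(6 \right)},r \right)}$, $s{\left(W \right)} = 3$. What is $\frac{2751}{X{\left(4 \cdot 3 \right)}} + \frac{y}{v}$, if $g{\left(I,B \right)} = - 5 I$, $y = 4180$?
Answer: $\frac{45191}{30} \approx 1506.4$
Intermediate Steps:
$X{\left(r \right)} = -45$ ($X{\left(r \right)} = 3 \left(\left(-5\right) 3\right) = 3 \left(-15\right) = -45$)
$v = \frac{8}{3}$ ($v = \frac{2^{3}}{3} = \frac{1}{3} \cdot 8 = \frac{8}{3} \approx 2.6667$)
$\frac{2751}{X{\left(4 \cdot 3 \right)}} + \frac{y}{v} = \frac{2751}{-45} + \frac{4180}{\frac{8}{3}} = 2751 \left(- \frac{1}{45}\right) + 4180 \cdot \frac{3}{8} = - \frac{917}{15} + \frac{3135}{2} = \frac{45191}{30}$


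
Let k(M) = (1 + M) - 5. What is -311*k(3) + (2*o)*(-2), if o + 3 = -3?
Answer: 335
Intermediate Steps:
o = -6 (o = -3 - 3 = -6)
k(M) = -4 + M
-311*k(3) + (2*o)*(-2) = -311*(-4 + 3) + (2*(-6))*(-2) = -311*(-1) - 12*(-2) = 311 + 24 = 335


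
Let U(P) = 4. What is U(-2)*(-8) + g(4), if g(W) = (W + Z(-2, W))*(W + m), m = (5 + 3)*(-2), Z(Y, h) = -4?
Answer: -32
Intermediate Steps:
m = -16 (m = 8*(-2) = -16)
g(W) = (-16 + W)*(-4 + W) (g(W) = (W - 4)*(W - 16) = (-4 + W)*(-16 + W) = (-16 + W)*(-4 + W))
U(-2)*(-8) + g(4) = 4*(-8) + (64 + 4² - 20*4) = -32 + (64 + 16 - 80) = -32 + 0 = -32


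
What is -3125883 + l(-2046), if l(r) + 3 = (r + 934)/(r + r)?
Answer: -3197781100/1023 ≈ -3.1259e+6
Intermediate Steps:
l(r) = -3 + (934 + r)/(2*r) (l(r) = -3 + (r + 934)/(r + r) = -3 + (934 + r)/((2*r)) = -3 + (934 + r)*(1/(2*r)) = -3 + (934 + r)/(2*r))
-3125883 + l(-2046) = -3125883 + (-5/2 + 467/(-2046)) = -3125883 + (-5/2 + 467*(-1/2046)) = -3125883 + (-5/2 - 467/2046) = -3125883 - 2791/1023 = -3197781100/1023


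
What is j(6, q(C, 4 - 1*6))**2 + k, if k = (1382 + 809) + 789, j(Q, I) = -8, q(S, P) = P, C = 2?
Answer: 3044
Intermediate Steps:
k = 2980 (k = 2191 + 789 = 2980)
j(6, q(C, 4 - 1*6))**2 + k = (-8)**2 + 2980 = 64 + 2980 = 3044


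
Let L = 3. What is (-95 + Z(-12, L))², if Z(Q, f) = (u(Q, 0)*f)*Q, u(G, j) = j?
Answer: 9025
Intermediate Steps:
Z(Q, f) = 0 (Z(Q, f) = (0*f)*Q = 0*Q = 0)
(-95 + Z(-12, L))² = (-95 + 0)² = (-95)² = 9025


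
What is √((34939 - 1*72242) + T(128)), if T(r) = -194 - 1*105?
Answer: 3*I*√4178 ≈ 193.91*I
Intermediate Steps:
T(r) = -299 (T(r) = -194 - 105 = -299)
√((34939 - 1*72242) + T(128)) = √((34939 - 1*72242) - 299) = √((34939 - 72242) - 299) = √(-37303 - 299) = √(-37602) = 3*I*√4178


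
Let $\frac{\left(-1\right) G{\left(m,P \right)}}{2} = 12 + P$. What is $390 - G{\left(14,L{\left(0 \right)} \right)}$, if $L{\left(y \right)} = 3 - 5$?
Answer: $410$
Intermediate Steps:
$L{\left(y \right)} = -2$ ($L{\left(y \right)} = 3 - 5 = -2$)
$G{\left(m,P \right)} = -24 - 2 P$ ($G{\left(m,P \right)} = - 2 \left(12 + P\right) = -24 - 2 P$)
$390 - G{\left(14,L{\left(0 \right)} \right)} = 390 - \left(-24 - -4\right) = 390 - \left(-24 + 4\right) = 390 - -20 = 390 + 20 = 410$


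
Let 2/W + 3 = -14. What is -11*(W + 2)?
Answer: -352/17 ≈ -20.706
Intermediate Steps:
W = -2/17 (W = 2/(-3 - 14) = 2/(-17) = 2*(-1/17) = -2/17 ≈ -0.11765)
-11*(W + 2) = -11*(-2/17 + 2) = -11*32/17 = -352/17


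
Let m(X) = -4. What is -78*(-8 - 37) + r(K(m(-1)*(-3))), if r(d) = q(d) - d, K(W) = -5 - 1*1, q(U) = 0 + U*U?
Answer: 3552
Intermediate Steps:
q(U) = U² (q(U) = 0 + U² = U²)
K(W) = -6 (K(W) = -5 - 1 = -6)
r(d) = d² - d
-78*(-8 - 37) + r(K(m(-1)*(-3))) = -78*(-8 - 37) - 6*(-1 - 6) = -78*(-45) - 6*(-7) = 3510 + 42 = 3552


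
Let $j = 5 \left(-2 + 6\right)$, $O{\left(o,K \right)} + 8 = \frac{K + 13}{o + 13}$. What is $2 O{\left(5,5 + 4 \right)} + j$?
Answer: $\frac{58}{9} \approx 6.4444$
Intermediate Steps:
$O{\left(o,K \right)} = -8 + \frac{13 + K}{13 + o}$ ($O{\left(o,K \right)} = -8 + \frac{K + 13}{o + 13} = -8 + \frac{13 + K}{13 + o}$)
$j = 20$ ($j = 5 \cdot 4 = 20$)
$2 O{\left(5,5 + 4 \right)} + j = 2 \frac{-91 + \left(5 + 4\right) - 40}{13 + 5} + 20 = 2 \frac{-91 + 9 - 40}{18} + 20 = 2 \cdot \frac{1}{18} \left(-122\right) + 20 = 2 \left(- \frac{61}{9}\right) + 20 = - \frac{122}{9} + 20 = \frac{58}{9}$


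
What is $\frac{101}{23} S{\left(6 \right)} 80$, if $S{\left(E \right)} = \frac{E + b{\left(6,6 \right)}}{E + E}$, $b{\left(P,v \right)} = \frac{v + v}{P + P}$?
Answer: $\frac{14140}{69} \approx 204.93$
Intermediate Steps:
$b{\left(P,v \right)} = \frac{v}{P}$ ($b{\left(P,v \right)} = \frac{2 v}{2 P} = 2 v \frac{1}{2 P} = \frac{v}{P}$)
$S{\left(E \right)} = \frac{1 + E}{2 E}$ ($S{\left(E \right)} = \frac{E + \frac{6}{6}}{E + E} = \frac{E + 6 \cdot \frac{1}{6}}{2 E} = \left(E + 1\right) \frac{1}{2 E} = \left(1 + E\right) \frac{1}{2 E} = \frac{1 + E}{2 E}$)
$\frac{101}{23} S{\left(6 \right)} 80 = \frac{101}{23} \frac{1 + 6}{2 \cdot 6} \cdot 80 = 101 \cdot \frac{1}{23} \cdot \frac{1}{2} \cdot \frac{1}{6} \cdot 7 \cdot 80 = \frac{101}{23} \cdot \frac{7}{12} \cdot 80 = \frac{707}{276} \cdot 80 = \frac{14140}{69}$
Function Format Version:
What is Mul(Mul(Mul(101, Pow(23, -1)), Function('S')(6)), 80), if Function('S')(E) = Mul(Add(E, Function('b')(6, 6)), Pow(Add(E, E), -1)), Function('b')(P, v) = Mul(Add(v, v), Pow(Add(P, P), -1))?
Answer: Rational(14140, 69) ≈ 204.93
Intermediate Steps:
Function('b')(P, v) = Mul(v, Pow(P, -1)) (Function('b')(P, v) = Mul(Mul(2, v), Pow(Mul(2, P), -1)) = Mul(Mul(2, v), Mul(Rational(1, 2), Pow(P, -1))) = Mul(v, Pow(P, -1)))
Function('S')(E) = Mul(Rational(1, 2), Pow(E, -1), Add(1, E)) (Function('S')(E) = Mul(Add(E, Mul(6, Pow(6, -1))), Pow(Add(E, E), -1)) = Mul(Add(E, Mul(6, Rational(1, 6))), Pow(Mul(2, E), -1)) = Mul(Add(E, 1), Mul(Rational(1, 2), Pow(E, -1))) = Mul(Add(1, E), Mul(Rational(1, 2), Pow(E, -1))) = Mul(Rational(1, 2), Pow(E, -1), Add(1, E)))
Mul(Mul(Mul(101, Pow(23, -1)), Function('S')(6)), 80) = Mul(Mul(Mul(101, Pow(23, -1)), Mul(Rational(1, 2), Pow(6, -1), Add(1, 6))), 80) = Mul(Mul(Mul(101, Rational(1, 23)), Mul(Rational(1, 2), Rational(1, 6), 7)), 80) = Mul(Mul(Rational(101, 23), Rational(7, 12)), 80) = Mul(Rational(707, 276), 80) = Rational(14140, 69)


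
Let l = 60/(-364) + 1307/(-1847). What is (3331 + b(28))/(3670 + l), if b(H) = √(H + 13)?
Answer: 559864487/616695948 + 168077*√41/616695948 ≈ 0.90959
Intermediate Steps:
b(H) = √(13 + H)
l = -146642/168077 (l = 60*(-1/364) + 1307*(-1/1847) = -15/91 - 1307/1847 = -146642/168077 ≈ -0.87247)
(3331 + b(28))/(3670 + l) = (3331 + √(13 + 28))/(3670 - 146642/168077) = (3331 + √41)/(616695948/168077) = (3331 + √41)*(168077/616695948) = 559864487/616695948 + 168077*√41/616695948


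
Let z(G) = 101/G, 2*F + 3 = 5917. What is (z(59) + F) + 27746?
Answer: 1811578/59 ≈ 30705.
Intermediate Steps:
F = 2957 (F = -3/2 + (½)*5917 = -3/2 + 5917/2 = 2957)
(z(59) + F) + 27746 = (101/59 + 2957) + 27746 = 174564/59 + 27746 = 1811578/59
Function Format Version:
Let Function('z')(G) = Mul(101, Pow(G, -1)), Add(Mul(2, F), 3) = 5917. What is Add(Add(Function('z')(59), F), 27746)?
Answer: Rational(1811578, 59) ≈ 30705.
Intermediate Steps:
F = 2957 (F = Add(Rational(-3, 2), Mul(Rational(1, 2), 5917)) = Add(Rational(-3, 2), Rational(5917, 2)) = 2957)
Add(Add(Function('z')(59), F), 27746) = Add(Add(Mul(101, Pow(59, -1)), 2957), 27746) = Add(Add(Mul(101, Rational(1, 59)), 2957), 27746) = Add(Add(Rational(101, 59), 2957), 27746) = Add(Rational(174564, 59), 27746) = Rational(1811578, 59)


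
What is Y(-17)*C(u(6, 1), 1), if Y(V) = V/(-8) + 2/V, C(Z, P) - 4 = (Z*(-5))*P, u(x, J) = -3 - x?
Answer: 13377/136 ≈ 98.360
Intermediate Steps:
C(Z, P) = 4 - 5*P*Z (C(Z, P) = 4 + (Z*(-5))*P = 4 + (-5*Z)*P = 4 - 5*P*Z)
Y(V) = 2/V - V/8 (Y(V) = V*(-⅛) + 2/V = -V/8 + 2/V = 2/V - V/8)
Y(-17)*C(u(6, 1), 1) = (2/(-17) - ⅛*(-17))*(4 - 5*1*(-3 - 1*6)) = (2*(-1/17) + 17/8)*(4 - 5*1*(-3 - 6)) = (-2/17 + 17/8)*(4 - 5*1*(-9)) = 273*(4 + 45)/136 = (273/136)*49 = 13377/136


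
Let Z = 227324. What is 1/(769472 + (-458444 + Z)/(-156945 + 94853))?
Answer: 15523/11944571636 ≈ 1.2996e-6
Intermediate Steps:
1/(769472 + (-458444 + Z)/(-156945 + 94853)) = 1/(769472 + (-458444 + 227324)/(-156945 + 94853)) = 1/(769472 - 231120/(-62092)) = 1/(769472 - 231120*(-1/62092)) = 1/(769472 + 57780/15523) = 1/(11944571636/15523) = 15523/11944571636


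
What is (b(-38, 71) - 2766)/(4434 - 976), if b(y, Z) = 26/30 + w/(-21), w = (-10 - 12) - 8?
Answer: -290189/363090 ≈ -0.79922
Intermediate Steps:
w = -30 (w = -22 - 8 = -30)
b(y, Z) = 241/105 (b(y, Z) = 26/30 - 30/(-21) = 26*(1/30) - 30*(-1/21) = 13/15 + 10/7 = 241/105)
(b(-38, 71) - 2766)/(4434 - 976) = (241/105 - 2766)/(4434 - 976) = -290189/105/3458 = -290189/105*1/3458 = -290189/363090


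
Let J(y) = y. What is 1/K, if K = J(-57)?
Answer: -1/57 ≈ -0.017544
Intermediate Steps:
K = -57
1/K = 1/(-57) = -1/57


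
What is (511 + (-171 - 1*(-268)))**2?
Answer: 369664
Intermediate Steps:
(511 + (-171 - 1*(-268)))**2 = (511 + (-171 + 268))**2 = (511 + 97)**2 = 608**2 = 369664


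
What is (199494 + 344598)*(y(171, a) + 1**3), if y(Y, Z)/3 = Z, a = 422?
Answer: 689364564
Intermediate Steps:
y(Y, Z) = 3*Z
(199494 + 344598)*(y(171, a) + 1**3) = (199494 + 344598)*(3*422 + 1**3) = 544092*(1266 + 1) = 544092*1267 = 689364564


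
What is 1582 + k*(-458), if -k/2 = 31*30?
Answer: 853462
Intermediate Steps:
k = -1860 (k = -62*30 = -2*930 = -1860)
1582 + k*(-458) = 1582 - 1860*(-458) = 1582 + 851880 = 853462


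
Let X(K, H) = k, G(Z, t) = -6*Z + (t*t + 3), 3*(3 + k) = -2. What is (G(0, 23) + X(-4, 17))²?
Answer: 2512225/9 ≈ 2.7914e+5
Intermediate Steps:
k = -11/3 (k = -3 + (⅓)*(-2) = -3 - ⅔ = -11/3 ≈ -3.6667)
G(Z, t) = 3 + t² - 6*Z (G(Z, t) = -6*Z + (t² + 3) = -6*Z + (3 + t²) = 3 + t² - 6*Z)
X(K, H) = -11/3
(G(0, 23) + X(-4, 17))² = ((3 + 23² - 6*0) - 11/3)² = ((3 + 529 + 0) - 11/3)² = (532 - 11/3)² = (1585/3)² = 2512225/9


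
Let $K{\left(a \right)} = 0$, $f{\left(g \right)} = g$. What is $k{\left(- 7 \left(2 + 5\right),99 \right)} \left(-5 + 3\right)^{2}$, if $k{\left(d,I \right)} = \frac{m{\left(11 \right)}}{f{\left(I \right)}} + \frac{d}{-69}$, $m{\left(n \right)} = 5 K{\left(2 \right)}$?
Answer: $\frac{196}{69} \approx 2.8406$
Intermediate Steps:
$m{\left(n \right)} = 0$ ($m{\left(n \right)} = 5 \cdot 0 = 0$)
$k{\left(d,I \right)} = - \frac{d}{69}$ ($k{\left(d,I \right)} = \frac{0}{I} + \frac{d}{-69} = 0 + d \left(- \frac{1}{69}\right) = 0 - \frac{d}{69} = - \frac{d}{69}$)
$k{\left(- 7 \left(2 + 5\right),99 \right)} \left(-5 + 3\right)^{2} = - \frac{\left(-7\right) \left(2 + 5\right)}{69} \left(-5 + 3\right)^{2} = - \frac{\left(-7\right) 7}{69} \left(-2\right)^{2} = \left(- \frac{1}{69}\right) \left(-49\right) 4 = \frac{49}{69} \cdot 4 = \frac{196}{69}$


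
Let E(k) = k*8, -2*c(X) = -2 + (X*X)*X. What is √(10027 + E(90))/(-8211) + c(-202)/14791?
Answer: 4121205/14791 - √10747/8211 ≈ 278.62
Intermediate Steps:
c(X) = 1 - X³/2 (c(X) = -(-2 + (X*X)*X)/2 = -(-2 + X²*X)/2 = -(-2 + X³)/2 = 1 - X³/2)
E(k) = 8*k
√(10027 + E(90))/(-8211) + c(-202)/14791 = √(10027 + 8*90)/(-8211) + (1 - ½*(-202)³)/14791 = √(10027 + 720)*(-1/8211) + (1 - ½*(-8242408))*(1/14791) = √10747*(-1/8211) + (1 + 4121204)*(1/14791) = -√10747/8211 + 4121205*(1/14791) = -√10747/8211 + 4121205/14791 = 4121205/14791 - √10747/8211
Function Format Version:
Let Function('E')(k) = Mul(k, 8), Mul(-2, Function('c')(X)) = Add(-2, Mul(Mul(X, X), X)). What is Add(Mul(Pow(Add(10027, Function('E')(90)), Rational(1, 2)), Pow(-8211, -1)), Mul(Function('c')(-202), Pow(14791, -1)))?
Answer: Add(Rational(4121205, 14791), Mul(Rational(-1, 8211), Pow(10747, Rational(1, 2)))) ≈ 278.62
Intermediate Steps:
Function('c')(X) = Add(1, Mul(Rational(-1, 2), Pow(X, 3))) (Function('c')(X) = Mul(Rational(-1, 2), Add(-2, Mul(Mul(X, X), X))) = Mul(Rational(-1, 2), Add(-2, Mul(Pow(X, 2), X))) = Mul(Rational(-1, 2), Add(-2, Pow(X, 3))) = Add(1, Mul(Rational(-1, 2), Pow(X, 3))))
Function('E')(k) = Mul(8, k)
Add(Mul(Pow(Add(10027, Function('E')(90)), Rational(1, 2)), Pow(-8211, -1)), Mul(Function('c')(-202), Pow(14791, -1))) = Add(Mul(Pow(Add(10027, Mul(8, 90)), Rational(1, 2)), Pow(-8211, -1)), Mul(Add(1, Mul(Rational(-1, 2), Pow(-202, 3))), Pow(14791, -1))) = Add(Mul(Pow(Add(10027, 720), Rational(1, 2)), Rational(-1, 8211)), Mul(Add(1, Mul(Rational(-1, 2), -8242408)), Rational(1, 14791))) = Add(Mul(Pow(10747, Rational(1, 2)), Rational(-1, 8211)), Mul(Add(1, 4121204), Rational(1, 14791))) = Add(Mul(Rational(-1, 8211), Pow(10747, Rational(1, 2))), Mul(4121205, Rational(1, 14791))) = Add(Mul(Rational(-1, 8211), Pow(10747, Rational(1, 2))), Rational(4121205, 14791)) = Add(Rational(4121205, 14791), Mul(Rational(-1, 8211), Pow(10747, Rational(1, 2))))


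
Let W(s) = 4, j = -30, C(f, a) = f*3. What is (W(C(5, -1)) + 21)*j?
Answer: -750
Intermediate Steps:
C(f, a) = 3*f
(W(C(5, -1)) + 21)*j = (4 + 21)*(-30) = 25*(-30) = -750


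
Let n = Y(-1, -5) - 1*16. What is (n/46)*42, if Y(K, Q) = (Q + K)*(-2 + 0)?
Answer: -84/23 ≈ -3.6522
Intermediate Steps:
Y(K, Q) = -2*K - 2*Q (Y(K, Q) = (K + Q)*(-2) = -2*K - 2*Q)
n = -4 (n = (-2*(-1) - 2*(-5)) - 1*16 = (2 + 10) - 16 = 12 - 16 = -4)
(n/46)*42 = -4/46*42 = -4*1/46*42 = -2/23*42 = -84/23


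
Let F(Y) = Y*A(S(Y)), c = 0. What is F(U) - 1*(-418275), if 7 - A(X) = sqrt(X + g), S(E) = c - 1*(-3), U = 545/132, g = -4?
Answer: 55216115/132 - 545*I/132 ≈ 4.183e+5 - 4.1288*I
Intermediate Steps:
U = 545/132 (U = 545*(1/132) = 545/132 ≈ 4.1288)
S(E) = 3 (S(E) = 0 - 1*(-3) = 0 + 3 = 3)
A(X) = 7 - sqrt(-4 + X) (A(X) = 7 - sqrt(X - 4) = 7 - sqrt(-4 + X))
F(Y) = Y*(7 - I) (F(Y) = Y*(7 - sqrt(-4 + 3)) = Y*(7 - sqrt(-1)) = Y*(7 - I))
F(U) - 1*(-418275) = 545*(7 - I)/132 - 1*(-418275) = (3815/132 - 545*I/132) + 418275 = 55216115/132 - 545*I/132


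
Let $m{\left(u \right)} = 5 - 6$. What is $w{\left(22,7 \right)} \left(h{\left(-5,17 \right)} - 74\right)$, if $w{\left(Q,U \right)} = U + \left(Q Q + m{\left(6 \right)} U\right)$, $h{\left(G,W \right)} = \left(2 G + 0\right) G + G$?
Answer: $-14036$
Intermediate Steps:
$m{\left(u \right)} = -1$ ($m{\left(u \right)} = 5 - 6 = -1$)
$h{\left(G,W \right)} = G + 2 G^{2}$ ($h{\left(G,W \right)} = 2 G G + G = 2 G^{2} + G = G + 2 G^{2}$)
$w{\left(Q,U \right)} = Q^{2}$ ($w{\left(Q,U \right)} = U + \left(Q Q - U\right) = U + \left(Q^{2} - U\right) = Q^{2}$)
$w{\left(22,7 \right)} \left(h{\left(-5,17 \right)} - 74\right) = 22^{2} \left(- 5 \left(1 + 2 \left(-5\right)\right) - 74\right) = 484 \left(- 5 \left(1 - 10\right) - 74\right) = 484 \left(\left(-5\right) \left(-9\right) - 74\right) = 484 \left(45 - 74\right) = 484 \left(-29\right) = -14036$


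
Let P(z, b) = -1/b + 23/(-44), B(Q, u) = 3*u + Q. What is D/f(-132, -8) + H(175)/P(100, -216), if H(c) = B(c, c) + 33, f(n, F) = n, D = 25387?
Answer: -261143653/162492 ≈ -1607.1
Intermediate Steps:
B(Q, u) = Q + 3*u
P(z, b) = -23/44 - 1/b (P(z, b) = -1/b + 23*(-1/44) = -1/b - 23/44 = -23/44 - 1/b)
H(c) = 33 + 4*c (H(c) = (c + 3*c) + 33 = 4*c + 33 = 33 + 4*c)
D/f(-132, -8) + H(175)/P(100, -216) = 25387/(-132) + (33 + 4*175)/(-23/44 - 1/(-216)) = 25387*(-1/132) + (33 + 700)/(-23/44 - 1*(-1/216)) = -25387/132 + 733/(-23/44 + 1/216) = -25387/132 + 733/(-1231/2376) = -25387/132 + 733*(-2376/1231) = -25387/132 - 1741608/1231 = -261143653/162492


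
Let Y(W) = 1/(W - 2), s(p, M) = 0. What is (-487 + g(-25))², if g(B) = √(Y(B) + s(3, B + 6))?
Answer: (4383 - I*√3)²/81 ≈ 2.3717e+5 - 187.45*I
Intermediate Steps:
Y(W) = 1/(-2 + W)
g(B) = √(1/(-2 + B)) (g(B) = √(1/(-2 + B) + 0) = √(1/(-2 + B)))
(-487 + g(-25))² = (-487 + √(1/(-2 - 25)))² = (-487 + √(1/(-27)))² = (-487 + √(-1/27))² = (-487 + I*√3/9)²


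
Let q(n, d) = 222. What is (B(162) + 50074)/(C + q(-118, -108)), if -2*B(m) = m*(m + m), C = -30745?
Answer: -23830/30523 ≈ -0.78072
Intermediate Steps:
B(m) = -m² (B(m) = -m*(m + m)/2 = -m*2*m/2 = -m²)
(B(162) + 50074)/(C + q(-118, -108)) = (-1*162² + 50074)/(-30745 + 222) = (-1*26244 + 50074)/(-30523) = (-26244 + 50074)*(-1/30523) = 23830*(-1/30523) = -23830/30523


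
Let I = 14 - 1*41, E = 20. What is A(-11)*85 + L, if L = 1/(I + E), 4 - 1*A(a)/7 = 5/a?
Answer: 204074/77 ≈ 2650.3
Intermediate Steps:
A(a) = 28 - 35/a
I = -27 (I = 14 - 41 = -27)
L = -⅐ (L = 1/(-27 + 20) = 1/(-7) = -⅐ ≈ -0.14286)
A(-11)*85 + L = (28 - 35/(-11))*85 - ⅐ = (28 - 35*(-1/11))*85 - ⅐ = (28 + 35/11)*85 - ⅐ = (343/11)*85 - ⅐ = 29155/11 - ⅐ = 204074/77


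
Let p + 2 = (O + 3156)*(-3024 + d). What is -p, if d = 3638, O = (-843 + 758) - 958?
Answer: -1297380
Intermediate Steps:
O = -1043 (O = -85 - 958 = -1043)
p = 1297380 (p = -2 + (-1043 + 3156)*(-3024 + 3638) = -2 + 2113*614 = -2 + 1297382 = 1297380)
-p = -1*1297380 = -1297380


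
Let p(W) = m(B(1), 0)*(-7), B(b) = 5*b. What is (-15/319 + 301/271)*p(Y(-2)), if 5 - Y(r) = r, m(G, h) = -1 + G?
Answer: -2574712/86449 ≈ -29.783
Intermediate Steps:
Y(r) = 5 - r
p(W) = -28 (p(W) = (-1 + 5*1)*(-7) = (-1 + 5)*(-7) = 4*(-7) = -28)
(-15/319 + 301/271)*p(Y(-2)) = (-15/319 + 301/271)*(-28) = (91954/86449)*(-28) = -2574712/86449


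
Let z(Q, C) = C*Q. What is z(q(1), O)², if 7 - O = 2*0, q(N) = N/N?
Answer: 49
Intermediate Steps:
q(N) = 1
O = 7 (O = 7 - 2*0 = 7 - 1*0 = 7 + 0 = 7)
z(q(1), O)² = (7*1)² = 7² = 49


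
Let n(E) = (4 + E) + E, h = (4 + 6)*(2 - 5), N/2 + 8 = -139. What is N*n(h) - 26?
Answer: 16438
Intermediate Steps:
N = -294 (N = -16 + 2*(-139) = -16 - 278 = -294)
h = -30 (h = 10*(-3) = -30)
n(E) = 4 + 2*E
N*n(h) - 26 = -294*(4 + 2*(-30)) - 26 = -294*(4 - 60) - 26 = -294*(-56) - 26 = 16464 - 26 = 16438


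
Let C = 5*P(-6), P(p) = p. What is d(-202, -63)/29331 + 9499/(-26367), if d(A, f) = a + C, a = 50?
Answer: -92695943/257790159 ≈ -0.35958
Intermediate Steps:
C = -30 (C = 5*(-6) = -30)
d(A, f) = 20 (d(A, f) = 50 - 30 = 20)
d(-202, -63)/29331 + 9499/(-26367) = 20/29331 + 9499/(-26367) = 20*(1/29331) + 9499*(-1/26367) = 20/29331 - 9499/26367 = -92695943/257790159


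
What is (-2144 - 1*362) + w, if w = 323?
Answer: -2183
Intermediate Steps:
(-2144 - 1*362) + w = (-2144 - 1*362) + 323 = (-2144 - 362) + 323 = -2506 + 323 = -2183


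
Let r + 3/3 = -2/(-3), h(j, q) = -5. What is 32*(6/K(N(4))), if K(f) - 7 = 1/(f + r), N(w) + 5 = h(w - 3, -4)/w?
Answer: 15168/541 ≈ 28.037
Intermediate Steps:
r = -1/3 (r = -1 - 2/(-3) = -1 - 2*(-1/3) = -1 + 2/3 = -1/3 ≈ -0.33333)
N(w) = -5 - 5/w
K(f) = 7 + 1/(-1/3 + f) (K(f) = 7 + 1/(f - 1/3) = 7 + 1/(-1/3 + f))
32*(6/K(N(4))) = 32*(6/(((-4 + 21*(-5 - 5/4))/(-1 + 3*(-5 - 5/4))))) = 32*(6/(((-4 + 21*(-25/4))/(-1 + 3*(-25/4))))) = 32*(6/(((-4 - 525/4)/(-1 - 75/4)))) = 32*(6/((-541/4/(-79/4)))) = 32*(6/((-4/79*(-541/4)))) = 32*(6/(541/79)) = 32*(6*(79/541)) = 32*(474/541) = 15168/541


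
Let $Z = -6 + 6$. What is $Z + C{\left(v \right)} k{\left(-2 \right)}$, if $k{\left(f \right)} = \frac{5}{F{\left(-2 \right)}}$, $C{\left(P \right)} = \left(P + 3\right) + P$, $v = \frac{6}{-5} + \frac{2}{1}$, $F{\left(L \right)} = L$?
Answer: $- \frac{23}{2} \approx -11.5$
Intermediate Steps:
$v = \frac{4}{5}$ ($v = 6 \left(- \frac{1}{5}\right) + 2 \cdot 1 = - \frac{6}{5} + 2 = \frac{4}{5} \approx 0.8$)
$Z = 0$
$C{\left(P \right)} = 3 + 2 P$ ($C{\left(P \right)} = \left(3 + P\right) + P = 3 + 2 P$)
$k{\left(f \right)} = - \frac{5}{2}$ ($k{\left(f \right)} = \frac{5}{-2} = 5 \left(- \frac{1}{2}\right) = - \frac{5}{2}$)
$Z + C{\left(v \right)} k{\left(-2 \right)} = 0 + \left(3 + 2 \cdot \frac{4}{5}\right) \left(- \frac{5}{2}\right) = 0 + \left(3 + \frac{8}{5}\right) \left(- \frac{5}{2}\right) = 0 + \frac{23}{5} \left(- \frac{5}{2}\right) = 0 - \frac{23}{2} = - \frac{23}{2}$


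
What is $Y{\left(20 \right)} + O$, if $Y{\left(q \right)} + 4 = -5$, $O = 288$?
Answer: $279$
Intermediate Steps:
$Y{\left(q \right)} = -9$ ($Y{\left(q \right)} = -4 - 5 = -9$)
$Y{\left(20 \right)} + O = -9 + 288 = 279$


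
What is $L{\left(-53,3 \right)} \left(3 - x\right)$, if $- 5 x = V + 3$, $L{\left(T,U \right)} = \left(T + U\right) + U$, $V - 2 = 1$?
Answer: $- \frac{987}{5} \approx -197.4$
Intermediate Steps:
$V = 3$ ($V = 2 + 1 = 3$)
$L{\left(T,U \right)} = T + 2 U$
$x = - \frac{6}{5}$ ($x = - \frac{3 + 3}{5} = \left(- \frac{1}{5}\right) 6 = - \frac{6}{5} \approx -1.2$)
$L{\left(-53,3 \right)} \left(3 - x\right) = \left(-53 + 2 \cdot 3\right) \left(3 - - \frac{6}{5}\right) = \left(-53 + 6\right) \left(3 + \frac{6}{5}\right) = \left(-47\right) \frac{21}{5} = - \frac{987}{5}$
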